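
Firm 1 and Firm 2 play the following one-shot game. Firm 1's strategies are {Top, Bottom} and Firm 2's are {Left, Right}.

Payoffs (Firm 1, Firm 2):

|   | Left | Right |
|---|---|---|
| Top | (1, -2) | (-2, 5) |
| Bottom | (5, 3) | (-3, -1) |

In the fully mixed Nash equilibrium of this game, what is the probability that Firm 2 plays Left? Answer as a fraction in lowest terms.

Let q be the probability that Firm 2 plays Left. In a completely mixed equilibrium, Firm 1 must be indifferent between Top and Bottom.
Firm 1's expected payoff from Top is q − 2(1−q); from Bottom it is 5q − 3(1−q).
Setting these equal: 3q − 2 = 8q − 3, so q = 1/5.

1/5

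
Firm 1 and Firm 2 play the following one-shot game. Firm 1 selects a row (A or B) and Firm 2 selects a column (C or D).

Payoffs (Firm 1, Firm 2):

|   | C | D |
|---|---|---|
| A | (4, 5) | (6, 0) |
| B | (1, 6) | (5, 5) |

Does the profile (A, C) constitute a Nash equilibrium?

Yes

At (A, C), Firm 1 earns 4; switching to B would give 1, so Firm 1 has no profitable deviation.
Firm 2 earns 5; switching to D would give 0, so Firm 2 has no profitable deviation.
Neither player can gain by a unilateral deviation, so this profile is a Nash equilibrium.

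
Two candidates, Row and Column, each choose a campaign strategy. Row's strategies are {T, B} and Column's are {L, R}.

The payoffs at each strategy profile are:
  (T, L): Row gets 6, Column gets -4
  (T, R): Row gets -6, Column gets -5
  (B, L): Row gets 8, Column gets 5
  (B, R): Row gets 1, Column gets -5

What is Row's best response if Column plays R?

Against R, Row earns -6 from T and 1 from B.
So B is the best response.

B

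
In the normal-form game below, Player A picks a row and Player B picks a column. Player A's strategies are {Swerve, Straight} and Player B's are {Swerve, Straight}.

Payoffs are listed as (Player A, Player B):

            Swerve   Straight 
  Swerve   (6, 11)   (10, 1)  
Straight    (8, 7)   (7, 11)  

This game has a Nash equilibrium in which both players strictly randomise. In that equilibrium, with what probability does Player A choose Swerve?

2/7

Let p be the probability that Player A plays Swerve. In a completely mixed equilibrium, Player B must be indifferent between Swerve and Straight.
Player B's expected payoff from Swerve is 11p + 7(1−p); from Straight it is p + 11(1−p).
Setting these equal: 4p + 7 = −10p + 11, so p = 2/7.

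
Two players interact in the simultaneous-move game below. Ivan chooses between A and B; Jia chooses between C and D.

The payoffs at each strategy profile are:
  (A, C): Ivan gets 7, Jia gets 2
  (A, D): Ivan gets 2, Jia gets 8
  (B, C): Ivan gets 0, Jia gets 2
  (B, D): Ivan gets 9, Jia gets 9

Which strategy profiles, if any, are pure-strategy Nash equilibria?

(B, D)

(A, C): Jia prefers D (8 > 2) — not an equilibrium.
(A, D): Ivan prefers B (9 > 2) — not an equilibrium.
(B, C): Ivan prefers A (7 > 0); Jia prefers D (9 > 2) — not an equilibrium.
(B, D): Ivan gets 9 ≥ 2 from A, and Jia gets 9 ≥ 2 from C — Nash equilibrium.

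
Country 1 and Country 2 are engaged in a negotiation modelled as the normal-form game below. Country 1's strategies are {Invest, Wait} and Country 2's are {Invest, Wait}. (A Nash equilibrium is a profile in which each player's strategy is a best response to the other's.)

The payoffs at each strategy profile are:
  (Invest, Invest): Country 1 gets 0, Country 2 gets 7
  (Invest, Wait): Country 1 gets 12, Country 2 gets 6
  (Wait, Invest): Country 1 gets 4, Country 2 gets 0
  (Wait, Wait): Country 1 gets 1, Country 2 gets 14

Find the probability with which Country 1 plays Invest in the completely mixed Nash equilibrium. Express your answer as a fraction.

Let r be the probability that Country 1 plays Invest. In a completely mixed equilibrium, Country 2 must be indifferent between Invest and Wait.
Country 2's expected payoff from Invest is 7r; from Wait it is 6r + 14(1−r).
Setting these equal: 7r = −8r + 14, so r = 14/15.

14/15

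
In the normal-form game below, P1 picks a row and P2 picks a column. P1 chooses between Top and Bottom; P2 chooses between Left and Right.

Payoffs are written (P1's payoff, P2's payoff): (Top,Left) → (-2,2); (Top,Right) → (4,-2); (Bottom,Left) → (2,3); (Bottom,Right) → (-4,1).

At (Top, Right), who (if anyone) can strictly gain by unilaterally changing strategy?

P2

P1 at (Top, Right) earns 4; deviating to Bottom yields -4 — not better.
P2 earns -2; deviating to Left yields 2 — a strict improvement.
Only P2 has a strictly profitable deviation.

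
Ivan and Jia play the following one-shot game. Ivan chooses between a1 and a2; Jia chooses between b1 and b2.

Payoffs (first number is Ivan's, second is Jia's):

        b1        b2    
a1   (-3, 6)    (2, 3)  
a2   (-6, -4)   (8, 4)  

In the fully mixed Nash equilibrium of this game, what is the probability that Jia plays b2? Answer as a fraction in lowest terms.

1/3

Let q be the probability that Jia plays b1. In a completely mixed equilibrium, Ivan must be indifferent between a1 and a2.
Ivan's expected payoff from a1 is −3q + 2(1−q); from a2 it is −6q + 8(1−q).
Setting these equal: −5q + 2 = −14q + 8, so q = 2/3.
Therefore Jia plays b2 with probability 1 − 2/3 = 1/3.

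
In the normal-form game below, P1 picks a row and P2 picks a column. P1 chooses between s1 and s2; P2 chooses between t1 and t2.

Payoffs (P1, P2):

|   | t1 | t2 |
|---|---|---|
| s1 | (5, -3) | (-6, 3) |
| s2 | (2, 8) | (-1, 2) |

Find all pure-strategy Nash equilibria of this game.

none

(s1, t1): P2 prefers t2 (3 > -3) — not an equilibrium.
(s1, t2): P1 prefers s2 (-1 > -6) — not an equilibrium.
(s2, t1): P1 prefers s1 (5 > 2) — not an equilibrium.
(s2, t2): P2 prefers t1 (8 > 2) — not an equilibrium.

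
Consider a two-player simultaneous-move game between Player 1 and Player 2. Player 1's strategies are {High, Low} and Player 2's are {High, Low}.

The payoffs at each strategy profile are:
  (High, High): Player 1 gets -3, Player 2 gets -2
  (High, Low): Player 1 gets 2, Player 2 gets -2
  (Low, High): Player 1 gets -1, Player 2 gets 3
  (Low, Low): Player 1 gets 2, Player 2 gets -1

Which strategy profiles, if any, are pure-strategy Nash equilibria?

(High, High): Player 1 prefers Low (-1 > -3) — not an equilibrium.
(High, Low): Player 1 gets 2 ≥ 2 from Low, and Player 2 gets -2 ≥ -2 from High — Nash equilibrium.
(Low, High): Player 1 gets -1 ≥ -3 from High, and Player 2 gets 3 ≥ -1 from Low — Nash equilibrium.
(Low, Low): Player 2 prefers High (3 > -1) — not an equilibrium.

(High, Low) and (Low, High)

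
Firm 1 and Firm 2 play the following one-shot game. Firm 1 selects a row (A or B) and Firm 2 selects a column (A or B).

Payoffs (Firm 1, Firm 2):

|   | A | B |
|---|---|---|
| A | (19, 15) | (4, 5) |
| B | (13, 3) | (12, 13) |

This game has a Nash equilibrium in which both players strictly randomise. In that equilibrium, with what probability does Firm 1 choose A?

Let p be the probability that Firm 1 plays A. In a completely mixed equilibrium, Firm 2 must be indifferent between A and B.
Firm 2's expected payoff from A is 15p + 3(1−p); from B it is 5p + 13(1−p).
Setting these equal: 12p + 3 = −8p + 13, so p = 1/2.

1/2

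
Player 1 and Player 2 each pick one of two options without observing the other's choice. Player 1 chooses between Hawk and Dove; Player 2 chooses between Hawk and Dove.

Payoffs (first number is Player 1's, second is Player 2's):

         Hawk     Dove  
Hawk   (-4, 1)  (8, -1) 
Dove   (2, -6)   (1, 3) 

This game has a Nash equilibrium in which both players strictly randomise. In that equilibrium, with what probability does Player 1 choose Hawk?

9/11

Let x be the probability that Player 1 plays Hawk. In a completely mixed equilibrium, Player 2 must be indifferent between Hawk and Dove.
Player 2's expected payoff from Hawk is x − 6(1−x); from Dove it is −x + 3(1−x).
Setting these equal: 7x − 6 = −4x + 3, so x = 9/11.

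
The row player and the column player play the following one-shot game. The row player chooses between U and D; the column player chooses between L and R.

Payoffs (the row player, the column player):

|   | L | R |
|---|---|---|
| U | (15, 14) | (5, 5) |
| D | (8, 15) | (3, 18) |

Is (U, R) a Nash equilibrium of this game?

No

At (U, R), the row player earns 5; switching to D would give 3, so the row player has no profitable deviation.
The column player earns 5; switching to L would give 14, so the column player would deviate.
Since at least one player can profitably deviate, this is not a Nash equilibrium.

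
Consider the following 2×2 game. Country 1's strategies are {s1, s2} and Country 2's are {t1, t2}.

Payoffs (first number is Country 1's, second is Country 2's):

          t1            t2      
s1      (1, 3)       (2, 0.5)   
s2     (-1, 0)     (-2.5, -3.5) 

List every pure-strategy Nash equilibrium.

(s1, t1): Country 1 gets 1 ≥ -1 from s2, and Country 2 gets 3 ≥ 0.5 from t2 — Nash equilibrium.
(s1, t2): Country 2 prefers t1 (3 > 0.5) — not an equilibrium.
(s2, t1): Country 1 prefers s1 (1 > -1) — not an equilibrium.
(s2, t2): Country 1 prefers s1 (2 > -2.5); Country 2 prefers t1 (0 > -3.5) — not an equilibrium.

(s1, t1)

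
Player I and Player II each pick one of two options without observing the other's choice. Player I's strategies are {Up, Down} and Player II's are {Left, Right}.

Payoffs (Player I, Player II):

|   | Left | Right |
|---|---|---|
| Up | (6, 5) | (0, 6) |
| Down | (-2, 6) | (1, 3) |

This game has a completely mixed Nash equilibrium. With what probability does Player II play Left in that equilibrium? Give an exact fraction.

Let c be the probability that Player II plays Left. In a completely mixed equilibrium, Player I must be indifferent between Up and Down.
Player I's expected payoff from Up is 6c; from Down it is −2c + (1−c).
Setting these equal: 6c = −3c + 1, so c = 1/9.

1/9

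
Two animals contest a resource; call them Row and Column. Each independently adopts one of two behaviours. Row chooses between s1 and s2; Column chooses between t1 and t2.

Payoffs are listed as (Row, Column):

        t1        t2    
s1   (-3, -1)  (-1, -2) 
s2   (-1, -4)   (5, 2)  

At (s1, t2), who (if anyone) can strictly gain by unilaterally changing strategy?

Row at (s1, t2) earns -1; deviating to s2 yields 5 — a strict improvement.
Column earns -2; deviating to t1 yields -1 — a strict improvement.
Both Row and Column have strictly profitable deviations.

Both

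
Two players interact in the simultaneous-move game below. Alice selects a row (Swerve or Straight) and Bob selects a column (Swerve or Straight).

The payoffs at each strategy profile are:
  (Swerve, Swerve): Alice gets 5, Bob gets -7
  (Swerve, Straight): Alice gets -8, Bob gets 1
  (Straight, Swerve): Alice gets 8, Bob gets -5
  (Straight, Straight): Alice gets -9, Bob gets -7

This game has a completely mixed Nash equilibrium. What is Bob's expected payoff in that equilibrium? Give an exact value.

First find x, the probability Alice plays Swerve, from Bob's indifference between Swerve and Straight: −7x − 5(1−x) = x − 7(1−x), giving x = 1/5.
Since Bob is indifferent in equilibrium, Bob's expected payoff equals the payoff from either column against (1/5, 4/5). Using Swerve: −7(1/5) − 5(4/5) = -27/5.

-27/5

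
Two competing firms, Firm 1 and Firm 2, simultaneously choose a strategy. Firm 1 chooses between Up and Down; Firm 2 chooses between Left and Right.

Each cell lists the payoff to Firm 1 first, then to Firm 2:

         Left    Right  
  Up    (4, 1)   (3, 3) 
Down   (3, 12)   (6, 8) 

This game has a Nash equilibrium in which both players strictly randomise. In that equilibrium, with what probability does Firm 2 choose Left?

3/4

Let q be the probability that Firm 2 plays Left. In a completely mixed equilibrium, Firm 1 must be indifferent between Up and Down.
Firm 1's expected payoff from Up is 4q + 3(1−q); from Down it is 3q + 6(1−q).
Setting these equal: q + 3 = −3q + 6, so q = 3/4.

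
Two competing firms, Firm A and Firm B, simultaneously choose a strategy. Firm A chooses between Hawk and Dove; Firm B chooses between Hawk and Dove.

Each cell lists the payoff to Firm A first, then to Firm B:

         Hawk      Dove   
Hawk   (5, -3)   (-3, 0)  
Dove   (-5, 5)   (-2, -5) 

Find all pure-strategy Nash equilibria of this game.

(Hawk, Hawk): Firm B prefers Dove (0 > -3) — not an equilibrium.
(Hawk, Dove): Firm A prefers Dove (-2 > -3) — not an equilibrium.
(Dove, Hawk): Firm A prefers Hawk (5 > -5) — not an equilibrium.
(Dove, Dove): Firm B prefers Hawk (5 > -5) — not an equilibrium.

none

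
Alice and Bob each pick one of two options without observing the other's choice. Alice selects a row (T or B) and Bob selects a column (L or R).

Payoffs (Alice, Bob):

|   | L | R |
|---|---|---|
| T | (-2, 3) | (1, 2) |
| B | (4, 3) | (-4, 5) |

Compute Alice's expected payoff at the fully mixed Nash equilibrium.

First find q, the probability Bob plays L, from Alice's indifference between T and B: −2q + (1−q) = 4q − 4(1−q), giving q = 5/11.
Since Alice is indifferent in equilibrium, Alice's expected payoff equals the payoff from either row against (5/11, 6/11). Using T: −2(5/11) + (6/11) = -4/11.

-4/11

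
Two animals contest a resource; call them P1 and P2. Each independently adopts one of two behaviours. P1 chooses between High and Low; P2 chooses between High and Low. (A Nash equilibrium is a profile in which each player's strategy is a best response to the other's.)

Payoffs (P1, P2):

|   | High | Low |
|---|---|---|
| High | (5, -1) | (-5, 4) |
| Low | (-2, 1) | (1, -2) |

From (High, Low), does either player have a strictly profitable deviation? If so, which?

P1

P1 at (High, Low) earns -5; deviating to Low yields 1 — a strict improvement.
P2 earns 4; deviating to High yields -1 — not better.
Only P1 has a strictly profitable deviation.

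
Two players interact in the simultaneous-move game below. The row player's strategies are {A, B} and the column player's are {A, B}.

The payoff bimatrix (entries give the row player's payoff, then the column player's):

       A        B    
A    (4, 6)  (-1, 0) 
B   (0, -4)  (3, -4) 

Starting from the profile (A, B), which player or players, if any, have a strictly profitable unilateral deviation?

Both

The row player at (A, B) earns -1; deviating to B yields 3 — a strict improvement.
The column player earns 0; deviating to A yields 6 — a strict improvement.
Both the row player and the column player have strictly profitable deviations.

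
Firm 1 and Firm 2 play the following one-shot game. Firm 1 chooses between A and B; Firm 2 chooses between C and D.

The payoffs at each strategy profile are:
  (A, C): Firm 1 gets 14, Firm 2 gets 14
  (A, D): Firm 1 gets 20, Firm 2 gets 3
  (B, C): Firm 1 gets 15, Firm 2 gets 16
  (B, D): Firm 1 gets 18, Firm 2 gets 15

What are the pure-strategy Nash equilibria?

(B, C)

(A, C): Firm 1 prefers B (15 > 14) — not an equilibrium.
(A, D): Firm 2 prefers C (14 > 3) — not an equilibrium.
(B, C): Firm 1 gets 15 ≥ 14 from A, and Firm 2 gets 16 ≥ 15 from D — Nash equilibrium.
(B, D): Firm 1 prefers A (20 > 18); Firm 2 prefers C (16 > 15) — not an equilibrium.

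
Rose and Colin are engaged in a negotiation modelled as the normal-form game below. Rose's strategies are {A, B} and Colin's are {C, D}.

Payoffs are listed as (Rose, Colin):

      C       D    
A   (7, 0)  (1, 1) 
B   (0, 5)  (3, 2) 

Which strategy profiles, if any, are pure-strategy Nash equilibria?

(A, C): Colin prefers D (1 > 0) — not an equilibrium.
(A, D): Rose prefers B (3 > 1) — not an equilibrium.
(B, C): Rose prefers A (7 > 0) — not an equilibrium.
(B, D): Colin prefers C (5 > 2) — not an equilibrium.

none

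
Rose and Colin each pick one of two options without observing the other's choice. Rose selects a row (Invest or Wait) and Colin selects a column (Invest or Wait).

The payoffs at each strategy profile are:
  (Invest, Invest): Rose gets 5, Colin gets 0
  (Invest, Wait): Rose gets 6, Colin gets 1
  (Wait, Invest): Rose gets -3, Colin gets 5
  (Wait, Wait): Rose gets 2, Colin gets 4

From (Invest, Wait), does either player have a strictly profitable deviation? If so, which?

Neither

Rose at (Invest, Wait) earns 6; deviating to Wait yields 2 — not better.
Colin earns 1; deviating to Invest yields 0 — not better.
Neither player can strictly improve; the profile is a Nash equilibrium.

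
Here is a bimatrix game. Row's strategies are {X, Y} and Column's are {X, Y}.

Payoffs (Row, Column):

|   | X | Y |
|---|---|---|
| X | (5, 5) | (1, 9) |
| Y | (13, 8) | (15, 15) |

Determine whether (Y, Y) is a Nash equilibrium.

Yes

At (Y, Y), Row earns 15; switching to X would give 1, so Row has no profitable deviation.
Column earns 15; switching to X would give 8, so Column has no profitable deviation.
Neither player can gain by a unilateral deviation, so this profile is a Nash equilibrium.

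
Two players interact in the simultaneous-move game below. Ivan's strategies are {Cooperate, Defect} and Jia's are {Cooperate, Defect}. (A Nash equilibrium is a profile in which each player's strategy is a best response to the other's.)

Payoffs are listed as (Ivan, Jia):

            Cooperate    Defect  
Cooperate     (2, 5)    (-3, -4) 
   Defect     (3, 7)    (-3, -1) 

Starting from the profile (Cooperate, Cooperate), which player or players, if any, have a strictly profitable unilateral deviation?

Ivan

Ivan at (Cooperate, Cooperate) earns 2; deviating to Defect yields 3 — a strict improvement.
Jia earns 5; deviating to Defect yields -4 — not better.
Only Ivan has a strictly profitable deviation.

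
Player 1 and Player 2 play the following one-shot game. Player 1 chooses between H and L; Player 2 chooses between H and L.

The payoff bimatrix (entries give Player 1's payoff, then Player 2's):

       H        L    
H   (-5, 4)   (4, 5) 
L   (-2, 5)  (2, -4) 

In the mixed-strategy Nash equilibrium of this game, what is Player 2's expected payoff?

41/10

First find p, the probability Player 1 plays H, from Player 2's indifference between H and L: 4p + 5(1−p) = 5p − 4(1−p), giving p = 9/10.
Since Player 2 is indifferent in equilibrium, Player 2's expected payoff equals the payoff from either column against (9/10, 1/10). Using H: 4(9/10) + 5(1/10) = 41/10.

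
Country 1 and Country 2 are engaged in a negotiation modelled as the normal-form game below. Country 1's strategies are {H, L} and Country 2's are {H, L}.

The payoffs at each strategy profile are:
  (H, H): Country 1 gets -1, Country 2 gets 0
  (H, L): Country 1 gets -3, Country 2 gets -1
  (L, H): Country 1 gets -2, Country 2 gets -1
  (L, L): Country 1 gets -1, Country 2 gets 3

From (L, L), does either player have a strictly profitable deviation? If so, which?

Neither

Country 1 at (L, L) earns -1; deviating to H yields -3 — not better.
Country 2 earns 3; deviating to H yields -1 — not better.
Neither player can strictly improve; the profile is a Nash equilibrium.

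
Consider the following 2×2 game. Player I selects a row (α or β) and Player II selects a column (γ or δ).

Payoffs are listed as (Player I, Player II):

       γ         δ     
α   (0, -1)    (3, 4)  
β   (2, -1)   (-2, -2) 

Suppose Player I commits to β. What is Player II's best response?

Against β, Player II earns -1 from γ and -2 from δ.
So γ is the best response.

γ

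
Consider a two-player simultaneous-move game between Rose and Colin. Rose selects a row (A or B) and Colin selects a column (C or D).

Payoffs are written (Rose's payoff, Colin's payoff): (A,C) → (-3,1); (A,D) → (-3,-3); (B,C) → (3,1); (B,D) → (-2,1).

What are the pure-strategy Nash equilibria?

(B, C) and (B, D)

(A, C): Rose prefers B (3 > -3) — not an equilibrium.
(A, D): Rose prefers B (-2 > -3); Colin prefers C (1 > -3) — not an equilibrium.
(B, C): Rose gets 3 ≥ -3 from A, and Colin gets 1 ≥ 1 from D — Nash equilibrium.
(B, D): Rose gets -2 ≥ -3 from A, and Colin gets 1 ≥ 1 from C — Nash equilibrium.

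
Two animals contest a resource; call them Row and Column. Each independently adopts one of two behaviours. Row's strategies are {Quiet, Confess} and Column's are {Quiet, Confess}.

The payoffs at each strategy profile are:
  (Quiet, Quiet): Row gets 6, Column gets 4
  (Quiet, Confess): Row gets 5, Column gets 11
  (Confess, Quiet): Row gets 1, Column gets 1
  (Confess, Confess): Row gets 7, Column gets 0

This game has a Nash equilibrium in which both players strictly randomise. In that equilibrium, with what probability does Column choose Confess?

5/7

Let y be the probability that Column plays Quiet. In a completely mixed equilibrium, Row must be indifferent between Quiet and Confess.
Row's expected payoff from Quiet is 6y + 5(1−y); from Confess it is y + 7(1−y).
Setting these equal: y + 5 = −6y + 7, so y = 2/7.
Therefore Column plays Confess with probability 1 − 2/7 = 5/7.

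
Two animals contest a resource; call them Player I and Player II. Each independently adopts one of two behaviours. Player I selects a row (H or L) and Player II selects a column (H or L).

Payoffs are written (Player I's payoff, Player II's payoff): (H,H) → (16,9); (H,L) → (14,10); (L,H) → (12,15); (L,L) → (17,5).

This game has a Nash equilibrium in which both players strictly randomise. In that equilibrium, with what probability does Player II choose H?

3/7

Let y be the probability that Player II plays H. In a completely mixed equilibrium, Player I must be indifferent between H and L.
Player I's expected payoff from H is 16y + 14(1−y); from L it is 12y + 17(1−y).
Setting these equal: 2y + 14 = −5y + 17, so y = 3/7.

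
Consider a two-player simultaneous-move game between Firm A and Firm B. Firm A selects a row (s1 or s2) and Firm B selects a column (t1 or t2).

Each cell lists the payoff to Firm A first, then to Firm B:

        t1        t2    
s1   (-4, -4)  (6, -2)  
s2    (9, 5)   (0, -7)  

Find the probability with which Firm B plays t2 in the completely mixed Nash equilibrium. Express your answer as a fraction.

13/19

Let q be the probability that Firm B plays t1. In a completely mixed equilibrium, Firm A must be indifferent between s1 and s2.
Firm A's expected payoff from s1 is −4q + 6(1−q); from s2 it is 9q.
Setting these equal: −10q + 6 = 9q, so q = 6/19.
Therefore Firm B plays t2 with probability 1 − 6/19 = 13/19.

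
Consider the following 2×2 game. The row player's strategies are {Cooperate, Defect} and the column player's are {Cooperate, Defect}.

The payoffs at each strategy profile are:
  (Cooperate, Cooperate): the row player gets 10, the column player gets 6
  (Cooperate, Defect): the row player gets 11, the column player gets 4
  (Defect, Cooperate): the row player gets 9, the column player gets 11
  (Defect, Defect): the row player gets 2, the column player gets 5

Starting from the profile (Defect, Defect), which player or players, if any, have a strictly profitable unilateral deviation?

The row player at (Defect, Defect) earns 2; deviating to Cooperate yields 11 — a strict improvement.
The column player earns 5; deviating to Cooperate yields 11 — a strict improvement.
Both the row player and the column player have strictly profitable deviations.

Both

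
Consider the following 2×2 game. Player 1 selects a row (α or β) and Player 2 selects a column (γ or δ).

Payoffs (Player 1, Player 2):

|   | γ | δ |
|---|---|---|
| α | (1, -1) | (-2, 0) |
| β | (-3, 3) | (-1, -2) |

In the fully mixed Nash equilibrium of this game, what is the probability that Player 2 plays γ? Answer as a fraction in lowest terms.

1/5

Let y be the probability that Player 2 plays γ. In a completely mixed equilibrium, Player 1 must be indifferent between α and β.
Player 1's expected payoff from α is y − 2(1−y); from β it is −3y − (1−y).
Setting these equal: 3y − 2 = −2y − 1, so y = 1/5.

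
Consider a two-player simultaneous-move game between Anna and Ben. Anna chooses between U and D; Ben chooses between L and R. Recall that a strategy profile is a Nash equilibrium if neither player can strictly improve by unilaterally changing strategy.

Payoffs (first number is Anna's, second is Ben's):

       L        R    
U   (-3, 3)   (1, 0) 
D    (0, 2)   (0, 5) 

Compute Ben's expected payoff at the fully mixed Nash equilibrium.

First find p, the probability Anna plays U, from Ben's indifference between L and R: 3p + 2(1−p) = 5(1−p), giving p = 1/2.
Since Ben is indifferent in equilibrium, Ben's expected payoff equals the payoff from either column against (1/2, 1/2). Using L: 3(1/2) + 2(1/2) = 5/2.

5/2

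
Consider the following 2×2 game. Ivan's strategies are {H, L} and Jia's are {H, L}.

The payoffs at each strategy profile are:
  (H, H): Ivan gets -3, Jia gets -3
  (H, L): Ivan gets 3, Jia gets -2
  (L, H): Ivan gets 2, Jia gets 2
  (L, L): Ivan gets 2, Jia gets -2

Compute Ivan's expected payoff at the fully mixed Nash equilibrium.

2

First find y, the probability Jia plays H, from Ivan's indifference between H and L: −3y + 3(1−y) = 2y + 2(1−y), giving y = 1/6.
Since Ivan is indifferent in equilibrium, Ivan's expected payoff equals the payoff from either row against (1/6, 5/6). Using H: −3(1/6) + 3(5/6) = 2.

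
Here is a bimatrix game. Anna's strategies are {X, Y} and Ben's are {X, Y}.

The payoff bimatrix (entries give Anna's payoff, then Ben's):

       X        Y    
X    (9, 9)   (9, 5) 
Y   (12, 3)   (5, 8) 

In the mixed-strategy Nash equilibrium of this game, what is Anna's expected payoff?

9

First find y, the probability Ben plays X, from Anna's indifference between X and Y: 9y + 9(1−y) = 12y + 5(1−y), giving y = 4/7.
Since Anna is indifferent in equilibrium, Anna's expected payoff equals the payoff from either row against (4/7, 3/7). Using X: 9(4/7) + 9(3/7) = 9.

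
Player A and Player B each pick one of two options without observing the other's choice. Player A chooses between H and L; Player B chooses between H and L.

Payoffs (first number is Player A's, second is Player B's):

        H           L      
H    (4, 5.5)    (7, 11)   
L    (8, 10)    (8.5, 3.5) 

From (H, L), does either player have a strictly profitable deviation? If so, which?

Player A

Player A at (H, L) earns 7; deviating to L yields 8.5 — a strict improvement.
Player B earns 11; deviating to H yields 5.5 — not better.
Only Player A has a strictly profitable deviation.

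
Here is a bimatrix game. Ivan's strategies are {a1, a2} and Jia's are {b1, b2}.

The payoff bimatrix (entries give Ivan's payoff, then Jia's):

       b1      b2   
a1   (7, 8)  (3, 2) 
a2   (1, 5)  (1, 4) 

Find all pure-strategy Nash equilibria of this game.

(a1, b1)

(a1, b1): Ivan gets 7 ≥ 1 from a2, and Jia gets 8 ≥ 2 from b2 — Nash equilibrium.
(a1, b2): Jia prefers b1 (8 > 2) — not an equilibrium.
(a2, b1): Ivan prefers a1 (7 > 1) — not an equilibrium.
(a2, b2): Ivan prefers a1 (3 > 1); Jia prefers b1 (5 > 4) — not an equilibrium.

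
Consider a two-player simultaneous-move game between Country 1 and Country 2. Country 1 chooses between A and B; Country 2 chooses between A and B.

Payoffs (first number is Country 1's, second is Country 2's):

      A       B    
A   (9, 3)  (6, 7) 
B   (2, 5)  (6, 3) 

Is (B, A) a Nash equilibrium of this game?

At (B, A), Country 1 earns 2; switching to A would give 9, so Country 1 would deviate.
Country 2 earns 5; switching to B would give 3, so Country 2 has no profitable deviation.
Since at least one player can profitably deviate, this is not a Nash equilibrium.

No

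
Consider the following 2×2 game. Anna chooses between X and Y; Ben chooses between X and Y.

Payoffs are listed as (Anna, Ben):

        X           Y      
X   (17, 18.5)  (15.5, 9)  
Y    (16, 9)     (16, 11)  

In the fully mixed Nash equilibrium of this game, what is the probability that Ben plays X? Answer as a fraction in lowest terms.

Let c be the probability that Ben plays X. In a completely mixed equilibrium, Anna must be indifferent between X and Y.
Anna's expected payoff from X is 17c + 15.5(1−c); from Y it is 16c + 16(1−c).
Setting these equal: 1.5c + 15.5 = 16, so c = 1/3.

1/3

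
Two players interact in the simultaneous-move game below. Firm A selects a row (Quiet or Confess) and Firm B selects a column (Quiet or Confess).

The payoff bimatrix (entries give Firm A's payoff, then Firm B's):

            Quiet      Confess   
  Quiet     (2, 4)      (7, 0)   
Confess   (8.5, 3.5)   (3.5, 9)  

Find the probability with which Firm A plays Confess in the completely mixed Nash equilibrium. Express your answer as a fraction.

Let r be the probability that Firm A plays Quiet. In a completely mixed equilibrium, Firm B must be indifferent between Quiet and Confess.
Firm B's expected payoff from Quiet is 4r + 3.5(1−r); from Confess it is 9(1−r).
Setting these equal: 0.5r + 3.5 = −9r + 9, so r = 11/19.
Therefore Firm A plays Confess with probability 1 − 11/19 = 8/19.

8/19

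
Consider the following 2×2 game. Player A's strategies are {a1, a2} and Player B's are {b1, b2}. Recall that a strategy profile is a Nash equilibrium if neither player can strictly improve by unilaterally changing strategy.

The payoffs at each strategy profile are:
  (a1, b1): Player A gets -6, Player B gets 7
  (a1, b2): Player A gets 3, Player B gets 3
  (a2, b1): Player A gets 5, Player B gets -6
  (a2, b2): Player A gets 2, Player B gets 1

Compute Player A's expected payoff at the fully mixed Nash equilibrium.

9/4

First find q, the probability Player B plays b1, from Player A's indifference between a1 and a2: −6q + 3(1−q) = 5q + 2(1−q), giving q = 1/12.
Since Player A is indifferent in equilibrium, Player A's expected payoff equals the payoff from either row against (1/12, 11/12). Using a1: −6(1/12) + 3(11/12) = 9/4.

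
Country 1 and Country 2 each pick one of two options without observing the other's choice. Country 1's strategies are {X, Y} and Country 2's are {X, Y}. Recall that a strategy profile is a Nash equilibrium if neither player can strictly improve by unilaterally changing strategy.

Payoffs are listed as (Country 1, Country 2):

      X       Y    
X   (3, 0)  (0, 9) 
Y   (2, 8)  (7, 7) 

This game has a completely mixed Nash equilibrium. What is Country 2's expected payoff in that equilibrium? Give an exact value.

36/5

First find x, the probability Country 1 plays X, from Country 2's indifference between X and Y: 8(1−x) = 9x + 7(1−x), giving x = 1/10.
Since Country 2 is indifferent in equilibrium, Country 2's expected payoff equals the payoff from either column against (1/10, 9/10). Using X: 8(9/10) = 36/5.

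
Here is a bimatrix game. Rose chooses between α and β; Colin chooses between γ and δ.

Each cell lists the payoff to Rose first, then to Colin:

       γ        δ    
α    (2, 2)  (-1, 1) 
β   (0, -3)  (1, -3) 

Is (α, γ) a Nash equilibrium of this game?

At (α, γ), Rose earns 2; switching to β would give 0, so Rose has no profitable deviation.
Colin earns 2; switching to δ would give 1, so Colin has no profitable deviation.
Neither player can gain by a unilateral deviation, so this profile is a Nash equilibrium.

Yes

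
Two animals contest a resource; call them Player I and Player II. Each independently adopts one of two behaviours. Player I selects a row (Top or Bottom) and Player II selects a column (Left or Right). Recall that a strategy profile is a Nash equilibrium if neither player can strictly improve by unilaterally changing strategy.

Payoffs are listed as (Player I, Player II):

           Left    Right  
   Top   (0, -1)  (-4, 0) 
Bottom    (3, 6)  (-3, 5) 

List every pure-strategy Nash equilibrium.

(Top, Left): Player I prefers Bottom (3 > 0); Player II prefers Right (0 > -1) — not an equilibrium.
(Top, Right): Player I prefers Bottom (-3 > -4) — not an equilibrium.
(Bottom, Left): Player I gets 3 ≥ 0 from Top, and Player II gets 6 ≥ 5 from Right — Nash equilibrium.
(Bottom, Right): Player II prefers Left (6 > 5) — not an equilibrium.

(Bottom, Left)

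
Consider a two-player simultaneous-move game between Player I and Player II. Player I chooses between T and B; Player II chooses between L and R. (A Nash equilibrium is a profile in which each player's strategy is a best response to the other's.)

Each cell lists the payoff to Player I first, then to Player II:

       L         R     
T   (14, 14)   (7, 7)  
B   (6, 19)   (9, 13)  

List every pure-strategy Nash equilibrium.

(T, L)

(T, L): Player I gets 14 ≥ 6 from B, and Player II gets 14 ≥ 7 from R — Nash equilibrium.
(T, R): Player I prefers B (9 > 7); Player II prefers L (14 > 7) — not an equilibrium.
(B, L): Player I prefers T (14 > 6) — not an equilibrium.
(B, R): Player II prefers L (19 > 13) — not an equilibrium.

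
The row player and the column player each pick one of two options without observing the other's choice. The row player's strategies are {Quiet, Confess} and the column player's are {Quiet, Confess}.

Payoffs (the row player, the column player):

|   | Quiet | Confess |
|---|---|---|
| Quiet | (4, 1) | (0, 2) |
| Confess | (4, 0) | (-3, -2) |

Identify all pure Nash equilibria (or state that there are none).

(Quiet, Confess) and (Confess, Quiet)

(Quiet, Quiet): the column player prefers Confess (2 > 1) — not an equilibrium.
(Quiet, Confess): the row player gets 0 ≥ -3 from Confess, and the column player gets 2 ≥ 1 from Quiet — Nash equilibrium.
(Confess, Quiet): the row player gets 4 ≥ 4 from Quiet, and the column player gets 0 ≥ -2 from Confess — Nash equilibrium.
(Confess, Confess): the row player prefers Quiet (0 > -3); the column player prefers Quiet (0 > -2) — not an equilibrium.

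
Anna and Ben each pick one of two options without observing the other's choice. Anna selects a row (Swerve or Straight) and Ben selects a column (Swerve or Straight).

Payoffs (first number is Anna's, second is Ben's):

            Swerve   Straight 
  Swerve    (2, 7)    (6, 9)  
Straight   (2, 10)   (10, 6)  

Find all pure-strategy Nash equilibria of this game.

(Straight, Swerve)

(Swerve, Swerve): Ben prefers Straight (9 > 7) — not an equilibrium.
(Swerve, Straight): Anna prefers Straight (10 > 6) — not an equilibrium.
(Straight, Swerve): Anna gets 2 ≥ 2 from Swerve, and Ben gets 10 ≥ 6 from Straight — Nash equilibrium.
(Straight, Straight): Ben prefers Swerve (10 > 6) — not an equilibrium.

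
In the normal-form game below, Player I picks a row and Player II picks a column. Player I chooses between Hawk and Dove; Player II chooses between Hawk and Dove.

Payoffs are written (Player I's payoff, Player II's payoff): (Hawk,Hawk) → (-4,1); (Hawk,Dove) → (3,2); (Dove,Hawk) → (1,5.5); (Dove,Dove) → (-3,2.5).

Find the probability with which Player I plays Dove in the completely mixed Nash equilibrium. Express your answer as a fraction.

Let r be the probability that Player I plays Hawk. In a completely mixed equilibrium, Player II must be indifferent between Hawk and Dove.
Player II's expected payoff from Hawk is r + 5.5(1−r); from Dove it is 2r + 2.5(1−r).
Setting these equal: −4.5r + 5.5 = −0.5r + 2.5, so r = 3/4.
Therefore Player I plays Dove with probability 1 − 3/4 = 1/4.

1/4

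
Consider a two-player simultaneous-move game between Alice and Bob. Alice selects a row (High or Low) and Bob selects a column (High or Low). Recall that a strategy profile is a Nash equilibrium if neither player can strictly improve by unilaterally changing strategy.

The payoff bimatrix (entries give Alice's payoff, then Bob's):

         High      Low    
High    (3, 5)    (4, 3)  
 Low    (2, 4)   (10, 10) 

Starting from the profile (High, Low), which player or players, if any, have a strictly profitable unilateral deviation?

Alice at (High, Low) earns 4; deviating to Low yields 10 — a strict improvement.
Bob earns 3; deviating to High yields 5 — a strict improvement.
Both Alice and Bob have strictly profitable deviations.

Both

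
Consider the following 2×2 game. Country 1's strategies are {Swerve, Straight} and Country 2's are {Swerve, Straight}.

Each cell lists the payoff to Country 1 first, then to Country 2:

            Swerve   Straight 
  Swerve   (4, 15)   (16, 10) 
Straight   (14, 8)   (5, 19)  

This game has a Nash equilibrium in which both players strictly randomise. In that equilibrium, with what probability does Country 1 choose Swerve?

Let x be the probability that Country 1 plays Swerve. In a completely mixed equilibrium, Country 2 must be indifferent between Swerve and Straight.
Country 2's expected payoff from Swerve is 15x + 8(1−x); from Straight it is 10x + 19(1−x).
Setting these equal: 7x + 8 = −9x + 19, so x = 11/16.

11/16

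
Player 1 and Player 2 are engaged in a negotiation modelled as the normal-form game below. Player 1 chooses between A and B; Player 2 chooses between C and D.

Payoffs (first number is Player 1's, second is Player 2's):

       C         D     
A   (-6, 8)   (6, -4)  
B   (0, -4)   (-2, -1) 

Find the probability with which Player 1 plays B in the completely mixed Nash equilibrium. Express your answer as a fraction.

Let x be the probability that Player 1 plays A. In a completely mixed equilibrium, Player 2 must be indifferent between C and D.
Player 2's expected payoff from C is 8x − 4(1−x); from D it is −4x − (1−x).
Setting these equal: 12x − 4 = −3x − 1, so x = 1/5.
Therefore Player 1 plays B with probability 1 − 1/5 = 4/5.

4/5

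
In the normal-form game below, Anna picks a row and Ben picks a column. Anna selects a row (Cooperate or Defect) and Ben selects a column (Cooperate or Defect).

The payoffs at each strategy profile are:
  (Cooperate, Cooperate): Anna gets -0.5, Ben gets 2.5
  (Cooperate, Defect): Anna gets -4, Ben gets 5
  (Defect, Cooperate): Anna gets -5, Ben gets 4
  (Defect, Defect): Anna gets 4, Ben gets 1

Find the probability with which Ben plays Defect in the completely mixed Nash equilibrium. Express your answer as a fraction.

Let c be the probability that Ben plays Cooperate. In a completely mixed equilibrium, Anna must be indifferent between Cooperate and Defect.
Anna's expected payoff from Cooperate is −0.5c − 4(1−c); from Defect it is −5c + 4(1−c).
Setting these equal: 3.5c − 4 = −9c + 4, so c = 16/25.
Therefore Ben plays Defect with probability 1 − 16/25 = 9/25.

9/25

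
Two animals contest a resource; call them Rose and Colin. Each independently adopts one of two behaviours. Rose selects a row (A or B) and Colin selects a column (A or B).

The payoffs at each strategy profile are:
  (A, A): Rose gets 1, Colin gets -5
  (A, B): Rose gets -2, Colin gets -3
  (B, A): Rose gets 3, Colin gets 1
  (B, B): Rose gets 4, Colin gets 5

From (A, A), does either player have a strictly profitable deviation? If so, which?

Rose at (A, A) earns 1; deviating to B yields 3 — a strict improvement.
Colin earns -5; deviating to B yields -3 — a strict improvement.
Both Rose and Colin have strictly profitable deviations.

Both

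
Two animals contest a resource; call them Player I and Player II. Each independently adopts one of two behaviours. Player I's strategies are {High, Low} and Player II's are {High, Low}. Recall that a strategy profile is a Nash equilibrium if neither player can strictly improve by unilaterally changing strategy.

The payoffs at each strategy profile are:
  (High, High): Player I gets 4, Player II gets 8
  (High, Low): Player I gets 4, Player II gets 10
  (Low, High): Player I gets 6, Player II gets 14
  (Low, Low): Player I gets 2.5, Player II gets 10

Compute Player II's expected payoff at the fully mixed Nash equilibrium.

10

First find x, the probability Player I plays High, from Player II's indifference between High and Low: 8x + 14(1−x) = 10x + 10(1−x), giving x = 2/3.
Since Player II is indifferent in equilibrium, Player II's expected payoff equals the payoff from either column against (2/3, 1/3). Using High: 8(2/3) + 14(1/3) = 10.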